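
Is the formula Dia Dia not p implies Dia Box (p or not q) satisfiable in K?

Yes, satisfiable

1. Dia Dia not p implies Dia Box (p or not q), u
2. Dia Box (p or not q), u
3. Box (p or not q), v
Accessibility: uRv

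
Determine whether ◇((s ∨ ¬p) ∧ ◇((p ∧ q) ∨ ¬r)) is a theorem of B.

Not valid

Tableau for the negation ¬◇((s ∨ ¬p) ∧ ◇((p ∧ q) ∨ ¬r)):
1. ¬◇((s ∨ ¬p) ∧ ◇((p ∧ q) ∨ ¬r)), w0
2. ¬((s ∨ ¬p) ∧ ◇((p ∧ q) ∨ ¬r)), w0
3. ¬◇((p ∧ q) ∨ ¬r), w0
4. ¬((p ∧ q) ∨ ¬r), w0
5. ¬(p ∧ q), w0
6. r, w0
7. ¬q, w0
Accessibility: w0Rw0
The negation has an open branch (countermodel exists).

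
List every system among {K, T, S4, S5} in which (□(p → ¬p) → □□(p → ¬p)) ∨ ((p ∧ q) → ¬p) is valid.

T, S4, S5

T-tableau for the negation ¬((□(p → ¬p) → □□(p → ¬p)) ∨ ((p ∧ q) → ¬p)):
1. ¬((□(p → ¬p) → □□(p → ¬p)) ∨ ((p ∧ q) → ¬p)), w0
2. ¬(□(p → ¬p) → □□(p → ¬p)), w0
3. ¬((p ∧ q) → ¬p), w0
4. □(p → ¬p), w0
5. ¬□□(p → ¬p), w0
6. p ∧ q, w0
7. p, w0
8. q, w0
9. p → ¬p, w0
10. ¬p, w0
Accessibility: w0Rw0
Branch closes: p and ¬p both at w0.
Every branch closes (one shown): valid in T, hence also in S4, S5 (every theorem of T is a theorem of S4 and S5).
K-tableau for the negation ¬((□(p → ¬p) → □□(p → ¬p)) ∨ ((p ∧ q) → ¬p)):
1. ¬((□(p → ¬p) → □□(p → ¬p)) ∨ ((p ∧ q) → ¬p)), w0
2. ¬(□(p → ¬p) → □□(p → ¬p)), w0
3. ¬((p ∧ q) → ¬p), w0
4. □(p → ¬p), w0
5. ¬□□(p → ¬p), w0
6. p ∧ q, w0
7. p, w0
8. q, w0
9. ¬□(p → ¬p), w1
10. p → ¬p, w1
11. ¬p, w1
12. ¬(p → ¬p), w2
13. p, w2
Accessibility: w0Rw1, w1Rw2
Complete open branch: countermodel on a K-frame, so not valid in K.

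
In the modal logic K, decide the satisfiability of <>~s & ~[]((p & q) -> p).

Unsatisfiable

1. <>~s & ~[]((p & q) -> p), u
2. <>~s, u
3. ~[]((p & q) -> p), u
4. ~s, v
5. ~((p & q) -> p), w
6. p & q, w
7. ~p, w
8. p, w
9. q, w
Accessibility: uRv, uRw
Branch closes: p and ~p both at w.
Every branch closes; the branch above is one of them.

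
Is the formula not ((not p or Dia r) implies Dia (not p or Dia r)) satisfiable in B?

No, unsatisfiable

1. not ((not p or Dia r) implies Dia (not p or Dia r)), 0
2. not p or Dia r, 0
3. not Dia (not p or Dia r), 0
4. not (not p or Dia r), 0
5. p, 0
6. not Dia r, 0
7. not r, 0
8. Dia r, 0
9. r, 1
10. not (not p or Dia r), 1
11. p, 1
12. not Dia r, 1
13. not r, 1
Accessibility: 0R0, 0R1, 1R0, 1R1
Branch closes: r and not r both at 1.
(One branch shown.) All branches close.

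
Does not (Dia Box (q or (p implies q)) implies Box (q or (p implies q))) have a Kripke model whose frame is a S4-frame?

Satisfiable (open branch found)

1. not (Dia Box (q or (p implies q)) implies Box (q or (p implies q))), w0
2. Dia Box (q or (p implies q)), w0   [neg-implies-rule on 1]
3. not Box (q or (p implies q)), w0   [neg-implies-rule on 1]
4. Box (q or (p implies q)), w1   [Dia-rule on 2: fresh world w1, w0Rw1]
5. q or (p implies q), w1   [Box-rule on 4 via w1Rw1]
6. p implies q, w1   [or-rule on 5 (branches; this branch)]
7. q, w1   [implies-rule on 6 (branches; this branch)]
8. not (q or (p implies q)), w2   [neg-Box-rule on 3: fresh world w2, w0Rw2]
9. not q, w2   [neg-or-rule on 8]
10. not (p implies q), w2   [neg-or-rule on 8]
11. p, w2   [neg-implies-rule on 10]
Accessibility: w0Rw0, w0Rw1, w0Rw2, w1Rw1, w2Rw2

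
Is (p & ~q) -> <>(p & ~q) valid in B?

Valid

Tableau for the negation ~((p & ~q) -> <>(p & ~q)):
1. ~((p & ~q) -> <>(p & ~q)), 0
2. p & ~q, 0
3. ~<>(p & ~q), 0
4. p, 0
5. ~q, 0
6. ~(p & ~q), 0
7. q, 0
Accessibility: 0R0
Branch closes: q and ~q both at 0.
Every branch of the negation's tableau closes; the branch above is one of them.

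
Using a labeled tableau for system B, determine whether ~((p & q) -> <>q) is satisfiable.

1. ~((p & q) -> <>q), w0
2. p & q, w0
3. ~<>q, w0
4. p, w0
5. q, w0
6. ~q, w0
Accessibility: w0Rw0
Branch closes: q and ~q both at w0.
(One branch shown.) All branches close.

Unsatisfiable (every branch closes)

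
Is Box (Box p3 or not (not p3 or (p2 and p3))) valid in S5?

Tableau for the negation not Box (Box p3 or not (not p3 or (p2 and p3))):
1. not Box (Box p3 or not (not p3 or (p2 and p3))), 0
2. not (Box p3 or not (not p3 or (p2 and p3))), 1   [neg-Box-rule on 1: fresh world 1, 0R1]
3. not Box p3, 1   [neg-or-rule on 2]
4. not p3 or (p2 and p3), 1   [neg-or-rule on 2]
5. p2 and p3, 1   [or-rule on 4 (branches; this branch)]
6. p2, 1   [and-rule on 5]
7. p3, 1   [and-rule on 5]
8. not p3, 2   [neg-Box-rule on 3: fresh world 2, 1R2]
Accessibility: 0R0, 0R1, 0R2, 1R0, 1R1, 1R2, 2R0, 2R1, 2R2
The negation has an open branch (countermodel exists).

No, not valid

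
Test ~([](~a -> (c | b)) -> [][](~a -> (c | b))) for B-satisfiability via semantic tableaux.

1. ~([](~a -> (c | b)) -> [][](~a -> (c | b))), u
2. [](~a -> (c | b)), u
3. ~[][](~a -> (c | b)), u
4. ~a -> (c | b), u
5. c | b, u
6. b, u
7. ~[](~a -> (c | b)), v
8. ~a -> (c | b), v
9. c | b, v
10. b, v
11. ~(~a -> (c | b)), w
12. ~a, w
13. ~(c | b), w
14. ~c, w
15. ~b, w
Accessibility: uRu, uRv, vRu, vRv, vRw, wRv, wRw

Satisfiable (open branch found)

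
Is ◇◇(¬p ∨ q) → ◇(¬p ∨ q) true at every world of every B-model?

Invalid (countermodel exists)

Tableau for the negation ¬(◇◇(¬p ∨ q) → ◇(¬p ∨ q)):
1. ¬(◇◇(¬p ∨ q) → ◇(¬p ∨ q)), u
2. ◇◇(¬p ∨ q), u   [¬→-rule on 1]
3. ¬◇(¬p ∨ q), u   [¬→-rule on 1]
4. ¬(¬p ∨ q), u   [¬◇-rule on 3 via uRu]
5. p, u   [¬∨-rule on 4]
6. ¬q, u   [¬∨-rule on 4]
7. ◇(¬p ∨ q), v   [◇-rule on 2: fresh world v, uRv]
8. ¬(¬p ∨ q), v   [¬◇-rule on 3 via uRv]
9. p, v   [¬∨-rule on 8]
10. ¬q, v   [¬∨-rule on 8]
11. ¬p ∨ q, w   [◇-rule on 7: fresh world w, vRw]
12. q, w   [∨-rule on 11 (branches; this branch)]
Accessibility: uRu, uRv, vRu, vRv, vRw, wRv, wRw
The negation has an open branch (countermodel exists).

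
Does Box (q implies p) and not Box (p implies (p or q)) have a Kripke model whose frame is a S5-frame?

1. Box (q implies p) and not Box (p implies (p or q)), 0
2. Box (q implies p), 0   [and-rule on 1]
3. not Box (p implies (p or q)), 0   [and-rule on 1]
4. q implies p, 0   [Box-rule on 2 via 0R0]
5. p, 0   [implies-rule on 4 (branches; this branch)]
6. not (p implies (p or q)), 1   [neg-Box-rule on 3: fresh world 1, 0R1]
7. p, 1   [neg-implies-rule on 6]
8. not (p or q), 1   [neg-implies-rule on 6]
9. not p, 1   [neg-or-rule on 8]
10. not q, 1   [neg-or-rule on 8]
Accessibility: 0R0, 0R1, 1R0, 1R1
Branch closes: p and not p both at 1.
All branches of the tableau close; one closing branch shown above.

Unsatisfiable (every branch closes)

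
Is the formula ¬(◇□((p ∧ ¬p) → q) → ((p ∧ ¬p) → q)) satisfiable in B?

Unsatisfiable (every branch closes)

1. ¬(◇□((p ∧ ¬p) → q) → ((p ∧ ¬p) → q)), w0
2. ◇□((p ∧ ¬p) → q), w0   [¬→-rule on 1]
3. ¬((p ∧ ¬p) → q), w0   [¬→-rule on 1]
4. p ∧ ¬p, w0   [¬→-rule on 3]
5. ¬q, w0   [¬→-rule on 3]
6. p, w0   [∧-rule on 4]
7. ¬p, w0   [∧-rule on 4]
Accessibility: w0Rw0
Branch closes: p and ¬p both at w0.
(One branch shown.) All branches close.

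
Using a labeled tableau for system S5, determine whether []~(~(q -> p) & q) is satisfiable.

1. []~(~(q -> p) & q), 0
2. ~(~(q -> p) & q), 0
3. ~q, 0
Accessibility: 0R0

Satisfiable (open branch found)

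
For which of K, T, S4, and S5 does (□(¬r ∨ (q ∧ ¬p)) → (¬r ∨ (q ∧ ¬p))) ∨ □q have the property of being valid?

K-tableau for the negation ¬((□(¬r ∨ (q ∧ ¬p)) → (¬r ∨ (q ∧ ¬p))) ∨ □q):
1. ¬((□(¬r ∨ (q ∧ ¬p)) → (¬r ∨ (q ∧ ¬p))) ∨ □q), u
2. ¬(□(¬r ∨ (q ∧ ¬p)) → (¬r ∨ (q ∧ ¬p))), u
3. ¬□q, u
4. □(¬r ∨ (q ∧ ¬p)), u
5. ¬(¬r ∨ (q ∧ ¬p)), u
6. r, u
7. ¬(q ∧ ¬p), u
8. p, u
9. ¬q, v
10. ¬r ∨ (q ∧ ¬p), v
11. ¬r, v
Accessibility: uRv
Complete open branch: countermodel on a K-frame, so not valid in K.
T-tableau for the negation ¬((□(¬r ∨ (q ∧ ¬p)) → (¬r ∨ (q ∧ ¬p))) ∨ □q):
1. ¬((□(¬r ∨ (q ∧ ¬p)) → (¬r ∨ (q ∧ ¬p))) ∨ □q), u
2. ¬(□(¬r ∨ (q ∧ ¬p)) → (¬r ∨ (q ∧ ¬p))), u
3. ¬□q, u
4. □(¬r ∨ (q ∧ ¬p)), u
5. ¬(¬r ∨ (q ∧ ¬p)), u
6. r, u
7. ¬(q ∧ ¬p), u
8. ¬r ∨ (q ∧ ¬p), u
9. p, u
10. q ∧ ¬p, u
11. q, u
12. ¬p, u
Accessibility: uRu
Branch closes: p and ¬p both at u.
Every branch closes (one shown): valid in T, hence also in S4, S5 (every theorem of T is a theorem of S4 and S5).

T, S4, S5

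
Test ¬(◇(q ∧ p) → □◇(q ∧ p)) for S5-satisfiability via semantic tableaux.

1. ¬(◇(q ∧ p) → □◇(q ∧ p)), u
2. ◇(q ∧ p), u   [¬→-rule on 1]
3. ¬□◇(q ∧ p), u   [¬→-rule on 1]
4. q ∧ p, v   [◇-rule on 2: fresh world v, uRv]
5. q, v   [∧-rule on 4]
6. p, v   [∧-rule on 4]
7. ¬◇(q ∧ p), w   [¬□-rule on 3: fresh world w, uRw]
8. ¬(q ∧ p), u   [¬◇-rule on 7 via wRu]
9. ¬(q ∧ p), v   [¬◇-rule on 7 via wRv]
10. ¬(q ∧ p), w   [¬◇-rule on 7 via wRw]
11. ¬p, u   [¬∧-rule on 8 (branches; this branch)]
12. ¬p, v   [¬∧-rule on 9 (branches; this branch)]
Accessibility: uRu, uRv, uRw, vRu, vRv, vRw, wRu, wRv, wRw
Branch closes: p and ¬p both at v.
All branches of the tableau close; one closing branch shown above.

Unsatisfiable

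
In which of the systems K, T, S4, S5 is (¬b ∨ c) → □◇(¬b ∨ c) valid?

S5

S5-tableau for the negation ¬((¬b ∨ c) → □◇(¬b ∨ c)):
1. ¬((¬b ∨ c) → □◇(¬b ∨ c)), 0
2. ¬b ∨ c, 0
3. ¬□◇(¬b ∨ c), 0
4. c, 0
5. ¬◇(¬b ∨ c), 1
6. ¬(¬b ∨ c), 0
7. b, 0
8. ¬c, 0
Accessibility: 0R0, 0R1, 1R0, 1R1
Branch closes: c and ¬c both at 0.
Every branch closes (one shown): valid in S5.
S4-tableau for the negation ¬((¬b ∨ c) → □◇(¬b ∨ c)):
1. ¬((¬b ∨ c) → □◇(¬b ∨ c)), 0
2. ¬b ∨ c, 0
3. ¬□◇(¬b ∨ c), 0
4. c, 0
5. ¬◇(¬b ∨ c), 1
6. ¬(¬b ∨ c), 1
7. b, 1
8. ¬c, 1
Accessibility: 0R0, 0R1, 1R1
Complete open branch: countermodel on an S4-frame, so not valid in S4, nor in K, T (the same frame is also a K-frame and a T-frame).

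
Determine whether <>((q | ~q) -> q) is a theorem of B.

No, not valid

Tableau for the negation ~<>((q | ~q) -> q):
1. ~<>((q | ~q) -> q), 0
2. ~((q | ~q) -> q), 0
3. q | ~q, 0
4. ~q, 0
Accessibility: 0R0
The negation has an open branch (countermodel exists).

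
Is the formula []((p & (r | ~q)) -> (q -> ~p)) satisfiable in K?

Satisfiable

1. []((p & (r | ~q)) -> (q -> ~p)), u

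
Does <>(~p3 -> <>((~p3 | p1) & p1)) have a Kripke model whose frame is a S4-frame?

Satisfiable

1. <>(~p3 -> <>((~p3 | p1) & p1)), w0
2. ~p3 -> <>((~p3 | p1) & p1), w1
3. <>((~p3 | p1) & p1), w1
4. (~p3 | p1) & p1, w2
5. ~p3 | p1, w2
6. p1, w2
Accessibility: w0Rw0, w0Rw1, w0Rw2, w1Rw1, w1Rw2, w2Rw2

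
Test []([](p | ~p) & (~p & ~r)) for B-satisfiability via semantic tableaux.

Satisfiable (open branch found)

1. []([](p | ~p) & (~p & ~r)), u
2. [](p | ~p) & (~p & ~r), u   [[]-rule on 1 via uRu]
3. [](p | ~p), u   [&-rule on 2]
4. ~p & ~r, u   [&-rule on 2]
5. ~p, u   [&-rule on 4]
6. ~r, u   [&-rule on 4]
7. p | ~p, u   [[]-rule on 3 via uRu]
Accessibility: uRu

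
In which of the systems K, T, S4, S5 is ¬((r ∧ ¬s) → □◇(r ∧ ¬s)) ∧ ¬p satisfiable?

S5-tableau for the formula:
1. ¬((r ∧ ¬s) → □◇(r ∧ ¬s)) ∧ ¬p, w0
2. ¬((r ∧ ¬s) → □◇(r ∧ ¬s)), w0
3. ¬p, w0
4. r ∧ ¬s, w0
5. ¬□◇(r ∧ ¬s), w0
6. r, w0
7. ¬s, w0
8. ¬◇(r ∧ ¬s), w1
9. ¬(r ∧ ¬s), w0
10. ¬(r ∧ ¬s), w1
11. s, w0
Accessibility: w0Rw0, w0Rw1, w1Rw0, w1Rw1
Branch closes: s and ¬s both at w0.
Every branch closes (one shown): unsatisfiable in S5.
S4-tableau for the formula:
1. ¬((r ∧ ¬s) → □◇(r ∧ ¬s)) ∧ ¬p, w0
2. ¬((r ∧ ¬s) → □◇(r ∧ ¬s)), w0
3. ¬p, w0
4. r ∧ ¬s, w0
5. ¬□◇(r ∧ ¬s), w0
6. r, w0
7. ¬s, w0
8. ¬◇(r ∧ ¬s), w1
9. ¬(r ∧ ¬s), w1
10. s, w1
Accessibility: w0Rw0, w0Rw1, w1Rw1
Complete open branch: satisfiable in S4, hence also in K, T (this S4-model is also a K-model and a T-model).

K, T, S4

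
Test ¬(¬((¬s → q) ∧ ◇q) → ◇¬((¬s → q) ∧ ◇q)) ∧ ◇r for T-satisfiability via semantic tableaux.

Unsatisfiable

1. ¬(¬((¬s → q) ∧ ◇q) → ◇¬((¬s → q) ∧ ◇q)) ∧ ◇r, w0
2. ¬(¬((¬s → q) ∧ ◇q) → ◇¬((¬s → q) ∧ ◇q)), w0
3. ◇r, w0
4. ¬((¬s → q) ∧ ◇q), w0
5. ¬◇¬((¬s → q) ∧ ◇q), w0
6. (¬s → q) ∧ ◇q, w0
7. ¬s → q, w0
8. ◇q, w0
9. ¬◇q, w0
10. ¬q, w0
11. s, w0
12. r, w1
13. (¬s → q) ∧ ◇q, w1
14. ¬s → q, w1
15. ◇q, w1
16. ¬q, w1
17. s, w1
18. q, w2
19. (¬s → q) ∧ ◇q, w2
20. ¬s → q, w2
21. ◇q, w2
22. ¬q, w2
Accessibility: w0Rw0, w0Rw1, w0Rw2, w1Rw1, w2Rw2
Branch closes: q and ¬q both at w2.
(One branch shown.) All branches close.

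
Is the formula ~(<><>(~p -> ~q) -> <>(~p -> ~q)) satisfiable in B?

1. ~(<><>(~p -> ~q) -> <>(~p -> ~q)), w0
2. <><>(~p -> ~q), w0
3. ~<>(~p -> ~q), w0
4. ~(~p -> ~q), w0
5. ~p, w0
6. q, w0
7. <>(~p -> ~q), w1
8. ~(~p -> ~q), w1
9. ~p, w1
10. q, w1
11. ~p -> ~q, w2
12. ~q, w2
Accessibility: w0Rw0, w0Rw1, w1Rw0, w1Rw1, w1Rw2, w2Rw1, w2Rw2

Satisfiable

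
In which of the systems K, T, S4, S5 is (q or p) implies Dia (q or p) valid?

T-tableau for the negation not ((q or p) implies Dia (q or p)):
1. not ((q or p) implies Dia (q or p)), 0
2. q or p, 0   [neg-implies-rule on 1]
3. not Dia (q or p), 0   [neg-implies-rule on 1]
4. not (q or p), 0   [neg-Dia-rule on 3 via 0R0]
5. not q, 0   [neg-or-rule on 4]
6. not p, 0   [neg-or-rule on 4]
7. p, 0   [or-rule on 2 (branches; this branch)]
Accessibility: 0R0
Branch closes: p and not p both at 0.
Every branch closes (one shown): valid in T, hence also in S4, S5 (every theorem of T is a theorem of S4 and S5).
K-tableau for the negation not ((q or p) implies Dia (q or p)):
1. not ((q or p) implies Dia (q or p)), 0
2. q or p, 0   [neg-implies-rule on 1]
3. not Dia (q or p), 0   [neg-implies-rule on 1]
4. p, 0   [or-rule on 2 (branches; this branch)]
Complete open branch: countermodel on a K-frame, so not valid in K.

T, S4, S5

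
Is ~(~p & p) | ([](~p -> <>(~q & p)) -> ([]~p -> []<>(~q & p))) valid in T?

Valid

Tableau for the negation ~(~(~p & p) | ([](~p -> <>(~q & p)) -> ([]~p -> []<>(~q & p)))):
1. ~(~(~p & p) | ([](~p -> <>(~q & p)) -> ([]~p -> []<>(~q & p)))), w0
2. ~p & p, w0
3. ~([](~p -> <>(~q & p)) -> ([]~p -> []<>(~q & p))), w0
4. ~p, w0
5. p, w0
Accessibility: w0Rw0
Branch closes: p and ~p both at w0.
All branches of the negation close; one closing branch shown above.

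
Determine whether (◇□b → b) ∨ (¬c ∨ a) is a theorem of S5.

Tableau for the negation ¬((◇□b → b) ∨ (¬c ∨ a)):
1. ¬((◇□b → b) ∨ (¬c ∨ a)), 0
2. ¬(◇□b → b), 0
3. ¬(¬c ∨ a), 0
4. ◇□b, 0
5. ¬b, 0
6. c, 0
7. ¬a, 0
8. □b, 1
9. b, 0
Accessibility: 0R0, 0R1, 1R0, 1R1
Branch closes: b and ¬b both at 0.
Every branch of the negation's tableau closes; the branch above is one of them.

Valid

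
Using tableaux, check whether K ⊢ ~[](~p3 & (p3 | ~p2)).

Tableau for the negation [](~p3 & (p3 | ~p2)):
1. [](~p3 & (p3 | ~p2)), w0
The negation has an open branch (countermodel exists).

No, not valid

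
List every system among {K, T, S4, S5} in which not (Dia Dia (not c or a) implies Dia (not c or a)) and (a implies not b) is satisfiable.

K, T

T-tableau for the formula:
1. not (Dia Dia (not c or a) implies Dia (not c or a)) and (a implies not b), w0
2. not (Dia Dia (not c or a) implies Dia (not c or a)), w0
3. a implies not b, w0
4. Dia Dia (not c or a), w0
5. not Dia (not c or a), w0
6. not (not c or a), w0
7. c, w0
8. not a, w0
9. not b, w0
10. Dia (not c or a), w1
11. not (not c or a), w1
12. c, w1
13. not a, w1
14. not c or a, w2
15. a, w2
Accessibility: w0Rw0, w0Rw1, w1Rw1, w1Rw2, w2Rw2
Complete open branch: satisfiable in T, hence also in K (this T-model is also a K-model).
S4-tableau for the formula:
1. not (Dia Dia (not c or a) implies Dia (not c or a)) and (a implies not b), w0
2. not (Dia Dia (not c or a) implies Dia (not c or a)), w0
3. a implies not b, w0
4. Dia Dia (not c or a), w0
5. not Dia (not c or a), w0
6. not (not c or a), w0
7. c, w0
8. not a, w0
9. not b, w0
10. Dia (not c or a), w1
11. not (not c or a), w1
12. c, w1
13. not a, w1
14. not c or a, w2
15. not (not c or a), w2
16. c, w2
17. not a, w2
18. a, w2
Accessibility: w0Rw0, w0Rw1, w0Rw2, w1Rw1, w1Rw2, w2Rw2
Branch closes: a and not a both at w2.
Every branch closes (one shown): unsatisfiable in S4, hence also in S5 (every S5-frame is an S4-frame).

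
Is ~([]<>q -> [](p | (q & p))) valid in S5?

Tableau for the negation []<>q -> [](p | (q & p)):
1. []<>q -> [](p | (q & p)), w0
2. [](p | (q & p)), w0
3. p | (q & p), w0
4. q & p, w0
5. q, w0
6. p, w0
Accessibility: w0Rw0
The negation has an open branch (countermodel exists).

No, not valid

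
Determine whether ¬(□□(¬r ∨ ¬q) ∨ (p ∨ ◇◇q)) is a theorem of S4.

Tableau for the negation □□(¬r ∨ ¬q) ∨ (p ∨ ◇◇q):
1. □□(¬r ∨ ¬q) ∨ (p ∨ ◇◇q), u
2. p ∨ ◇◇q, u   [∨-rule on 1 (branches; this branch)]
3. ◇◇q, u   [∨-rule on 2 (branches; this branch)]
4. ◇q, v   [◇-rule on 3: fresh world v, uRv]
5. q, w   [◇-rule on 4: fresh world w, vRw]
Accessibility: uRu, uRv, uRw, vRv, vRw, wRw
The negation has an open branch (countermodel exists).

Not valid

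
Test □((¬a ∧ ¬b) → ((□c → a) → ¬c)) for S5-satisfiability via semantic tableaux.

1. □((¬a ∧ ¬b) → ((□c → a) → ¬c)), 0
2. (¬a ∧ ¬b) → ((□c → a) → ¬c), 0   [□-rule on 1 via 0R0]
3. (□c → a) → ¬c, 0   [→-rule on 2 (branches; this branch)]
4. ¬c, 0   [→-rule on 3 (branches; this branch)]
Accessibility: 0R0

Satisfiable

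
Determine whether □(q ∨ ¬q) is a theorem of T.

Yes, valid

Tableau for the negation ¬□(q ∨ ¬q):
1. ¬□(q ∨ ¬q), 0
2. ¬(q ∨ ¬q), 1
3. ¬q, 1
4. q, 1
Accessibility: 0R0, 0R1, 1R1
Branch closes: q and ¬q both at 1.
Every branch of the negation's tableau closes; the branch above is one of them.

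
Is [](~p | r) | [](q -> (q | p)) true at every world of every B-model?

Yes, valid

Tableau for the negation ~([](~p | r) | [](q -> (q | p))):
1. ~([](~p | r) | [](q -> (q | p))), 0
2. ~[](~p | r), 0
3. ~[](q -> (q | p)), 0
4. ~(~p | r), 1
5. p, 1
6. ~r, 1
7. ~(q -> (q | p)), 2
8. q, 2
9. ~(q | p), 2
10. ~q, 2
11. ~p, 2
Accessibility: 0R0, 0R1, 0R2, 1R0, 1R1, 2R0, 2R2
Branch closes: q and ~q both at 2.
All branches of the negation close; one closing branch shown above.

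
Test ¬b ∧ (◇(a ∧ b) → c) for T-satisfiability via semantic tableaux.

1. ¬b ∧ (◇(a ∧ b) → c), u
2. ¬b, u
3. ◇(a ∧ b) → c, u
4. c, u
Accessibility: uRu

Satisfiable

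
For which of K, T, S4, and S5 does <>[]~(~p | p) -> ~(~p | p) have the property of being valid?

K-tableau for the negation ~(<>[]~(~p | p) -> ~(~p | p)):
1. ~(<>[]~(~p | p) -> ~(~p | p)), u
2. <>[]~(~p | p), u
3. ~p | p, u
4. p, u
5. []~(~p | p), v
Accessibility: uRv
Complete open branch: countermodel on a K-frame, so not valid in K.
T-tableau for the negation ~(<>[]~(~p | p) -> ~(~p | p)):
1. ~(<>[]~(~p | p) -> ~(~p | p)), u
2. <>[]~(~p | p), u
3. ~p | p, u
4. p, u
5. []~(~p | p), v
6. ~(~p | p), v
7. p, v
8. ~p, v
Accessibility: uRu, uRv, vRv
Branch closes: p and ~p both at v.
Every branch closes (one shown): valid in T, hence also in S4, S5 (every theorem of T is a theorem of S4 and S5).

T, S4, S5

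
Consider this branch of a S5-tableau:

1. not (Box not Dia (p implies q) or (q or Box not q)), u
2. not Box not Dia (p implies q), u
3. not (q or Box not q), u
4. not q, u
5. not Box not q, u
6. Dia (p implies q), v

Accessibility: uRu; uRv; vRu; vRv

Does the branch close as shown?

No atom appears with both signs at the same world.

No, open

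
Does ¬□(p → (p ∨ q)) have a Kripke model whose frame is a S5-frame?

Unsatisfiable

1. ¬□(p → (p ∨ q)), u
2. ¬(p → (p ∨ q)), v
3. p, v
4. ¬(p ∨ q), v
5. ¬p, v
6. ¬q, v
Accessibility: uRu, uRv, vRu, vRv
Branch closes: p and ¬p both at v.
Every branch closes; the branch above is one of them.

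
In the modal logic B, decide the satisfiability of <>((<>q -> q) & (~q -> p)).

Yes, satisfiable

1. <>((<>q -> q) & (~q -> p)), w0
2. (<>q -> q) & (~q -> p), w1
3. <>q -> q, w1
4. ~q -> p, w1
5. q, w1
6. p, w1
Accessibility: w0Rw0, w0Rw1, w1Rw0, w1Rw1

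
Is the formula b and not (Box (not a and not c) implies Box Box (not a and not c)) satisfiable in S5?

1. b and not (Box (not a and not c) implies Box Box (not a and not c)), w0
2. b, w0
3. not (Box (not a and not c) implies Box Box (not a and not c)), w0
4. Box (not a and not c), w0
5. not Box Box (not a and not c), w0
6. not a and not c, w0
7. not a, w0
8. not c, w0
9. not Box (not a and not c), w1
10. not a and not c, w1
11. not a, w1
12. not c, w1
13. not (not a and not c), w2
14. not a and not c, w2
15. not a, w2
16. not c, w2
17. c, w2
Accessibility: w0Rw0, w0Rw1, w0Rw2, w1Rw0, w1Rw1, w1Rw2, w2Rw0, w2Rw1, w2Rw2
Branch closes: c and not c both at w2.
(One branch shown.) All branches close.

Unsatisfiable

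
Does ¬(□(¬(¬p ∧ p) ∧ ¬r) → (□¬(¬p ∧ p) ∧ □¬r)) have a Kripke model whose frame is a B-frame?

Unsatisfiable

1. ¬(□(¬(¬p ∧ p) ∧ ¬r) → (□¬(¬p ∧ p) ∧ □¬r)), w0
2. □(¬(¬p ∧ p) ∧ ¬r), w0   [¬→-rule on 1]
3. ¬(□¬(¬p ∧ p) ∧ □¬r), w0   [¬→-rule on 1]
4. ¬(¬p ∧ p) ∧ ¬r, w0   [□-rule on 2 via w0Rw0]
5. ¬(¬p ∧ p), w0   [∧-rule on 4]
6. ¬r, w0   [∧-rule on 4]
7. ¬□¬r, w0   [¬∧-rule on 3 (branches; this branch)]
8. ¬p, w0   [¬∧-rule on 5 (branches; this branch)]
9. r, w1   [¬□-rule on 7: fresh world w1, w0Rw1]
10. ¬(¬p ∧ p) ∧ ¬r, w1   [□-rule on 2 via w0Rw1]
11. ¬(¬p ∧ p), w1   [∧-rule on 10]
12. ¬r, w1   [∧-rule on 10]
Accessibility: w0Rw0, w0Rw1, w1Rw0, w1Rw1
Branch closes: r and ¬r both at w1.
Every branch closes; the branch above is one of them.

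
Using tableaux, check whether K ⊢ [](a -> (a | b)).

Yes, valid

Tableau for the negation ~[](a -> (a | b)):
1. ~[](a -> (a | b)), u
2. ~(a -> (a | b)), v   [~[]-rule on 1: fresh world v, uRv]
3. a, v   [~->-rule on 2]
4. ~(a | b), v   [~->-rule on 2]
5. ~a, v   [~|-rule on 4]
6. ~b, v   [~|-rule on 4]
Accessibility: uRv
Branch closes: a and ~a both at v.
All branches of the negation close; one closing branch shown above.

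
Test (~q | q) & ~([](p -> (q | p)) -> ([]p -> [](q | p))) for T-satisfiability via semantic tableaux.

1. (~q | q) & ~([](p -> (q | p)) -> ([]p -> [](q | p))), w0
2. ~q | q, w0
3. ~([](p -> (q | p)) -> ([]p -> [](q | p))), w0
4. [](p -> (q | p)), w0
5. ~([]p -> [](q | p)), w0
6. []p, w0
7. ~[](q | p), w0
8. p -> (q | p), w0
9. p, w0
10. q, w0
11. q | p, w0
12. ~(q | p), w1
13. ~q, w1
14. ~p, w1
15. p -> (q | p), w1
16. p, w1
Accessibility: w0Rw0, w0Rw1, w1Rw1
Branch closes: p and ~p both at w1.
All branches of the tableau close; one closing branch shown above.

Unsatisfiable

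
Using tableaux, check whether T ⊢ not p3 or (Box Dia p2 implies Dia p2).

Tableau for the negation not (not p3 or (Box Dia p2 implies Dia p2)):
1. not (not p3 or (Box Dia p2 implies Dia p2)), w0
2. p3, w0   [neg-or-rule on 1]
3. not (Box Dia p2 implies Dia p2), w0   [neg-or-rule on 1]
4. Box Dia p2, w0   [neg-implies-rule on 3]
5. not Dia p2, w0   [neg-implies-rule on 3]
6. Dia p2, w0   [Box-rule on 4 via w0Rw0]
7. not p2, w0   [neg-Dia-rule on 5 via w0Rw0]
8. p2, w1   [Dia-rule on 6: fresh world w1, w0Rw1]
9. Dia p2, w1   [Box-rule on 4 via w0Rw1]
10. not p2, w1   [neg-Dia-rule on 5 via w0Rw1]
Accessibility: w0Rw0, w0Rw1, w1Rw1
Branch closes: p2 and not p2 both at w1.
Every branch of the negation's tableau closes; the branch above is one of them.

Valid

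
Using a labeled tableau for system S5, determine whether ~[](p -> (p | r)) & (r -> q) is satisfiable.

No, unsatisfiable

1. ~[](p -> (p | r)) & (r -> q), w0
2. ~[](p -> (p | r)), w0
3. r -> q, w0
4. q, w0
5. ~(p -> (p | r)), w1
6. p, w1
7. ~(p | r), w1
8. ~p, w1
9. ~r, w1
Accessibility: w0Rw0, w0Rw1, w1Rw0, w1Rw1
Branch closes: p and ~p both at w1.
(One branch shown.) All branches close.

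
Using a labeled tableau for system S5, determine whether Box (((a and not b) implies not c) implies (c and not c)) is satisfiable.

Satisfiable

1. Box (((a and not b) implies not c) implies (c and not c)), w0
2. ((a and not b) implies not c) implies (c and not c), w0
3. not ((a and not b) implies not c), w0
4. a and not b, w0
5. c, w0
6. a, w0
7. not b, w0
Accessibility: w0Rw0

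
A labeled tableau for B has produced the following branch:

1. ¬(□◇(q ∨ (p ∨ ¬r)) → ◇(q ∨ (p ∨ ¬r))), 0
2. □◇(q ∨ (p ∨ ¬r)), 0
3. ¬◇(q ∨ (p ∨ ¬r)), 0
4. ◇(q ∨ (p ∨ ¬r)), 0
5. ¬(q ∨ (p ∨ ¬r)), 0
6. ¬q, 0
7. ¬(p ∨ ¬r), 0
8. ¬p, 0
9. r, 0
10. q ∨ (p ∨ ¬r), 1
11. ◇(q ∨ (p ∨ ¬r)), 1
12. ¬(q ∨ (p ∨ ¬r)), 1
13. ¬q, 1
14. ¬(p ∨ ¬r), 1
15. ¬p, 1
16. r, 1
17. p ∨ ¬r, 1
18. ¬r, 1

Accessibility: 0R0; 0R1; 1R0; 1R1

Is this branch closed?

Yes, closed

Both r and ¬r appear at 1.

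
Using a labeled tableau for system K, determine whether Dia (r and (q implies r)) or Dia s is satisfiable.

1. Dia (r and (q implies r)) or Dia s, 0
2. Dia s, 0
3. s, 1
Accessibility: 0R1

Satisfiable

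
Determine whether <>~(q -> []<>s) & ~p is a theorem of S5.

Tableau for the negation ~(<>~(q -> []<>s) & ~p):
1. ~(<>~(q -> []<>s) & ~p), 0
2. p, 0   [~&-rule on 1 (branches; this branch)]
Accessibility: 0R0
The negation has an open branch (countermodel exists).

No, not valid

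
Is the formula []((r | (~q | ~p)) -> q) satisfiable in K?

Yes, satisfiable

1. []((r | (~q | ~p)) -> q), w0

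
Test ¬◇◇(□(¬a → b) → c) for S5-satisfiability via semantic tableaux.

Satisfiable (open branch found)

1. ¬◇◇(□(¬a → b) → c), 0
2. ¬◇(□(¬a → b) → c), 0   [¬◇-rule on 1 via 0R0]
3. ¬(□(¬a → b) → c), 0   [¬◇-rule on 2 via 0R0]
4. □(¬a → b), 0   [¬→-rule on 3]
5. ¬c, 0   [¬→-rule on 3]
6. ¬a → b, 0   [□-rule on 4 via 0R0]
7. b, 0   [→-rule on 6 (branches; this branch)]
Accessibility: 0R0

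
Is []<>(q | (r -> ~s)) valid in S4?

Tableau for the negation ~[]<>(q | (r -> ~s)):
1. ~[]<>(q | (r -> ~s)), 0
2. ~<>(q | (r -> ~s)), 1   [~[]-rule on 1: fresh world 1, 0R1]
3. ~(q | (r -> ~s)), 1   [~<>-rule on 2 via 1R1]
4. ~q, 1   [~|-rule on 3]
5. ~(r -> ~s), 1   [~|-rule on 3]
6. r, 1   [~->-rule on 5]
7. s, 1   [~->-rule on 5]
Accessibility: 0R0, 0R1, 1R1
The negation has an open branch (countermodel exists).

Invalid (countermodel exists)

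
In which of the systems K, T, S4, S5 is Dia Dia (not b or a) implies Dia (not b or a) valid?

S4, S5

S4-tableau for the negation not (Dia Dia (not b or a) implies Dia (not b or a)):
1. not (Dia Dia (not b or a) implies Dia (not b or a)), 0
2. Dia Dia (not b or a), 0
3. not Dia (not b or a), 0
4. not (not b or a), 0
5. b, 0
6. not a, 0
7. Dia (not b or a), 1
8. not (not b or a), 1
9. b, 1
10. not a, 1
11. not b or a, 2
12. not (not b or a), 2
13. b, 2
14. not a, 2
15. a, 2
Accessibility: 0R0, 0R1, 0R2, 1R1, 1R2, 2R2
Branch closes: a and not a both at 2.
Every branch closes (one shown): valid in S4, hence also in S5 (every theorem of S4 is a theorem of S5).
T-tableau for the negation not (Dia Dia (not b or a) implies Dia (not b or a)):
1. not (Dia Dia (not b or a) implies Dia (not b or a)), 0
2. Dia Dia (not b or a), 0
3. not Dia (not b or a), 0
4. not (not b or a), 0
5. b, 0
6. not a, 0
7. Dia (not b or a), 1
8. not (not b or a), 1
9. b, 1
10. not a, 1
11. not b or a, 2
12. a, 2
Accessibility: 0R0, 0R1, 1R1, 1R2, 2R2
Complete open branch: countermodel on a T-frame, so not valid in T, nor in K (the same frame is also a K-frame).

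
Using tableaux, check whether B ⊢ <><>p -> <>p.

Not valid

Tableau for the negation ~(<><>p -> <>p):
1. ~(<><>p -> <>p), w0
2. <><>p, w0
3. ~<>p, w0
4. ~p, w0
5. <>p, w1
6. ~p, w1
7. p, w2
Accessibility: w0Rw0, w0Rw1, w1Rw0, w1Rw1, w1Rw2, w2Rw1, w2Rw2
The negation has an open branch (countermodel exists).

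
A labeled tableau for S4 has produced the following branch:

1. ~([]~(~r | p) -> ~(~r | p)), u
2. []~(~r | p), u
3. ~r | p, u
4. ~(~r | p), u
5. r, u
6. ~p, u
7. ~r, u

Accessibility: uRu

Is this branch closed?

Closed

Both r and ~r appear at u.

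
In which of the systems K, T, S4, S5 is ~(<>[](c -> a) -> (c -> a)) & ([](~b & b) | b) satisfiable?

S4-tableau for the formula:
1. ~(<>[](c -> a) -> (c -> a)) & ([](~b & b) | b), w0
2. ~(<>[](c -> a) -> (c -> a)), w0   [&-rule on 1]
3. [](~b & b) | b, w0   [&-rule on 1]
4. <>[](c -> a), w0   [~->-rule on 2]
5. ~(c -> a), w0   [~->-rule on 2]
6. c, w0   [~->-rule on 5]
7. ~a, w0   [~->-rule on 5]
8. b, w0   [|-rule on 3 (branches; this branch)]
9. [](c -> a), w1   [<>-rule on 4: fresh world w1, w0Rw1]
10. c -> a, w1   [[]-rule on 9 via w1Rw1]
11. a, w1   [->-rule on 10 (branches; this branch)]
Accessibility: w0Rw0, w0Rw1, w1Rw1
Complete open branch: satisfiable in S4, hence also in K, T (this S4-model is also a K-model and a T-model).
S5-tableau for the formula:
1. ~(<>[](c -> a) -> (c -> a)) & ([](~b & b) | b), w0
2. ~(<>[](c -> a) -> (c -> a)), w0   [&-rule on 1]
3. [](~b & b) | b, w0   [&-rule on 1]
4. <>[](c -> a), w0   [~->-rule on 2]
5. ~(c -> a), w0   [~->-rule on 2]
6. c, w0   [~->-rule on 5]
7. ~a, w0   [~->-rule on 5]
8. b, w0   [|-rule on 3 (branches; this branch)]
9. [](c -> a), w1   [<>-rule on 4: fresh world w1, w0Rw1]
10. c -> a, w0   [[]-rule on 9 via w1Rw0]
11. c -> a, w1   [[]-rule on 9 via w1Rw1]
12. a, w0   [->-rule on 10 (branches; this branch)]
Accessibility: w0Rw0, w0Rw1, w1Rw0, w1Rw1
Branch closes: a and ~a both at w0.
Every branch closes (one shown): unsatisfiable in S5.

K, T, S4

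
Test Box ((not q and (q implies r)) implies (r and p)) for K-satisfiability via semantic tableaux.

Satisfiable (open branch found)

1. Box ((not q and (q implies r)) implies (r and p)), 0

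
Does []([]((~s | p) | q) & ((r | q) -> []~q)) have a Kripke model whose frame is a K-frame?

1. []([]((~s | p) | q) & ((r | q) -> []~q)), 0

Satisfiable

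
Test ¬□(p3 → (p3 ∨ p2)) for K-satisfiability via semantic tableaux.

Unsatisfiable (every branch closes)

1. ¬□(p3 → (p3 ∨ p2)), w0
2. ¬(p3 → (p3 ∨ p2)), w1   [¬□-rule on 1: fresh world w1, w0Rw1]
3. p3, w1   [¬→-rule on 2]
4. ¬(p3 ∨ p2), w1   [¬→-rule on 2]
5. ¬p3, w1   [¬∨-rule on 4]
6. ¬p2, w1   [¬∨-rule on 4]
Accessibility: w0Rw1
Branch closes: p3 and ¬p3 both at w1.
All branches of the tableau close; one closing branch shown above.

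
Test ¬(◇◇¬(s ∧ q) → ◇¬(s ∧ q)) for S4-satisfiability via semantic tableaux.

Unsatisfiable (every branch closes)

1. ¬(◇◇¬(s ∧ q) → ◇¬(s ∧ q)), u
2. ◇◇¬(s ∧ q), u
3. ¬◇¬(s ∧ q), u
4. s ∧ q, u
5. s, u
6. q, u
7. ◇¬(s ∧ q), v
8. s ∧ q, v
9. s, v
10. q, v
11. ¬(s ∧ q), w
12. s ∧ q, w
13. s, w
14. q, w
15. ¬q, w
Accessibility: uRu, uRv, uRw, vRv, vRw, wRw
Branch closes: q and ¬q both at w.
All branches of the tableau close; one closing branch shown above.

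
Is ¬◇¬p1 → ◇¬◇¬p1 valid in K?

Tableau for the negation ¬(¬◇¬p1 → ◇¬◇¬p1):
1. ¬(¬◇¬p1 → ◇¬◇¬p1), 0
2. ¬◇¬p1, 0
3. ¬◇¬◇¬p1, 0
The negation has an open branch (countermodel exists).

Invalid (countermodel exists)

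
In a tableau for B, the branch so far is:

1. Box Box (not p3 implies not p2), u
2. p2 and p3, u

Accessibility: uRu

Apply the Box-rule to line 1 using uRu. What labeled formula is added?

Box (not p3 implies not p2), u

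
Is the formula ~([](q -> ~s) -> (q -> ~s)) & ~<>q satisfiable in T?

1. ~([](q -> ~s) -> (q -> ~s)) & ~<>q, 0
2. ~([](q -> ~s) -> (q -> ~s)), 0   [&-rule on 1]
3. ~<>q, 0   [&-rule on 1]
4. [](q -> ~s), 0   [~->-rule on 2]
5. ~(q -> ~s), 0   [~->-rule on 2]
6. q, 0   [~->-rule on 5]
7. s, 0   [~->-rule on 5]
8. ~q, 0   [~<>-rule on 3 via 0R0]
Accessibility: 0R0
Branch closes: q and ~q both at 0.
(One branch shown.) All branches close.

Unsatisfiable (every branch closes)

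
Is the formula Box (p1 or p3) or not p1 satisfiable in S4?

Satisfiable

1. Box (p1 or p3) or not p1, 0
2. not p1, 0   [or-rule on 1 (branches; this branch)]
Accessibility: 0R0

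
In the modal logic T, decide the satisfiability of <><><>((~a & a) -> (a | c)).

Satisfiable

1. <><><>((~a & a) -> (a | c)), u
2. <><>((~a & a) -> (a | c)), v   [<>-rule on 1: fresh world v, uRv]
3. <>((~a & a) -> (a | c)), w   [<>-rule on 2: fresh world w, vRw]
4. (~a & a) -> (a | c), x   [<>-rule on 3: fresh world x, wRx]
5. a | c, x   [->-rule on 4 (branches; this branch)]
6. c, x   [|-rule on 5 (branches; this branch)]
Accessibility: uRu, uRv, vRv, vRw, wRw, wRx, xRx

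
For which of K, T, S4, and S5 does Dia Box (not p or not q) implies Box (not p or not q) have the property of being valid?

S4-tableau for the negation not (Dia Box (not p or not q) implies Box (not p or not q)):
1. not (Dia Box (not p or not q) implies Box (not p or not q)), 0
2. Dia Box (not p or not q), 0
3. not Box (not p or not q), 0
4. Box (not p or not q), 1
5. not p or not q, 1
6. not q, 1
7. not (not p or not q), 2
8. p, 2
9. q, 2
Accessibility: 0R0, 0R1, 0R2, 1R1, 2R2
Complete open branch: countermodel on an S4-frame, so not valid in S4, nor in K, T (the same frame is also a K-frame and a T-frame).
S5-tableau for the negation not (Dia Box (not p or not q) implies Box (not p or not q)):
1. not (Dia Box (not p or not q) implies Box (not p or not q)), 0
2. Dia Box (not p or not q), 0
3. not Box (not p or not q), 0
4. Box (not p or not q), 1
5. not p or not q, 0
6. not p or not q, 1
7. not q, 0
8. not q, 1
9. not (not p or not q), 2
10. p, 2
11. q, 2
12. not p or not q, 2
13. not q, 2
Accessibility: 0R0, 0R1, 0R2, 1R0, 1R1, 1R2, 2R0, 2R1, 2R2
Branch closes: q and not q both at 2.
Every branch closes (one shown): valid in S5.

S5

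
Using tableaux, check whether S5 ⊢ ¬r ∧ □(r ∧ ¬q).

No, not valid

Tableau for the negation ¬(¬r ∧ □(r ∧ ¬q)):
1. ¬(¬r ∧ □(r ∧ ¬q)), 0
2. ¬□(r ∧ ¬q), 0
3. ¬(r ∧ ¬q), 1
4. q, 1
Accessibility: 0R0, 0R1, 1R0, 1R1
The negation has an open branch (countermodel exists).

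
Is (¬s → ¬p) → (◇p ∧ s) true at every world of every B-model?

Tableau for the negation ¬((¬s → ¬p) → (◇p ∧ s)):
1. ¬((¬s → ¬p) → (◇p ∧ s)), 0
2. ¬s → ¬p, 0
3. ¬(◇p ∧ s), 0
4. ¬p, 0
5. ¬s, 0
Accessibility: 0R0
The negation has an open branch (countermodel exists).

Invalid (countermodel exists)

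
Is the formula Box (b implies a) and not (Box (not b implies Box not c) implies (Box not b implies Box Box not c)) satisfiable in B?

Unsatisfiable (every branch closes)

1. Box (b implies a) and not (Box (not b implies Box not c) implies (Box not b implies Box Box not c)), w0
2. Box (b implies a), w0
3. not (Box (not b implies Box not c) implies (Box not b implies Box Box not c)), w0
4. Box (not b implies Box not c), w0
5. not (Box not b implies Box Box not c), w0
6. Box not b, w0
7. not Box Box not c, w0
8. b implies a, w0
9. not b implies Box not c, w0
10. not b, w0
11. a, w0
12. Box not c, w0
13. not c, w0
14. not Box not c, w1
15. b implies a, w1
16. not b implies Box not c, w1
17. not b, w1
18. not c, w1
19. a, w1
20. Box not c, w1
21. c, w2
22. not c, w2
Accessibility: w0Rw0, w0Rw1, w1Rw0, w1Rw1, w1Rw2, w2Rw1, w2Rw2
Branch closes: c and not c both at w2.
Every branch closes; the branch above is one of them.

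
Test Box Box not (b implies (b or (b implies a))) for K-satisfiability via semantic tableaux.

1. Box Box not (b implies (b or (b implies a))), 0

Satisfiable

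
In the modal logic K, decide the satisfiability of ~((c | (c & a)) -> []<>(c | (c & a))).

Yes, satisfiable

1. ~((c | (c & a)) -> []<>(c | (c & a))), 0
2. c | (c & a), 0
3. ~[]<>(c | (c & a)), 0
4. c & a, 0
5. c, 0
6. a, 0
7. ~<>(c | (c & a)), 1
Accessibility: 0R1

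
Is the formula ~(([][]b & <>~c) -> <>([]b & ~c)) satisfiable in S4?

No, unsatisfiable

1. ~(([][]b & <>~c) -> <>([]b & ~c)), 0
2. [][]b & <>~c, 0   [~->-rule on 1]
3. ~<>([]b & ~c), 0   [~->-rule on 1]
4. [][]b, 0   [&-rule on 2]
5. <>~c, 0   [&-rule on 2]
6. ~([]b & ~c), 0   [~<>-rule on 3 via 0R0]
7. []b, 0   [[]-rule on 4 via 0R0]
8. b, 0   [[]-rule on 7 via 0R0]
9. c, 0   [~&-rule on 6 (branches; this branch)]
10. ~c, 1   [<>-rule on 5: fresh world 1, 0R1]
11. ~([]b & ~c), 1   [~<>-rule on 3 via 0R1]
12. []b, 1   [[]-rule on 4 via 0R1]
13. b, 1   [[]-rule on 7 via 0R1]
14. ~[]b, 1   [~&-rule on 11 (branches; this branch)]
15. ~b, 2   [~[]-rule on 14: fresh world 2, 1R2]
16. ~([]b & ~c), 2   [~<>-rule on 3 via 0R2]
17. []b, 2   [[]-rule on 4 via 0R2]
18. b, 2   [[]-rule on 7 via 0R2]
Accessibility: 0R0, 0R1, 0R2, 1R1, 1R2, 2R2
Branch closes: b and ~b both at 2.
Every branch closes; the branch above is one of them.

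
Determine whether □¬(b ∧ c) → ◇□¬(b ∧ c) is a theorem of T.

Tableau for the negation ¬(□¬(b ∧ c) → ◇□¬(b ∧ c)):
1. ¬(□¬(b ∧ c) → ◇□¬(b ∧ c)), u
2. □¬(b ∧ c), u   [¬→-rule on 1]
3. ¬◇□¬(b ∧ c), u   [¬→-rule on 1]
4. ¬(b ∧ c), u   [□-rule on 2 via uRu]
5. ¬□¬(b ∧ c), u   [¬◇-rule on 3 via uRu]
6. ¬c, u   [¬∧-rule on 4 (branches; this branch)]
7. b ∧ c, v   [¬□-rule on 5: fresh world v, uRv]
8. b, v   [∧-rule on 7]
9. c, v   [∧-rule on 7]
10. ¬(b ∧ c), v   [□-rule on 2 via uRv]
11. ¬□¬(b ∧ c), v   [¬◇-rule on 3 via uRv]
12. ¬c, v   [¬∧-rule on 10 (branches; this branch)]
Accessibility: uRu, uRv, vRv
Branch closes: c and ¬c both at v.
Every branch of the negation's tableau closes; the branch above is one of them.

Valid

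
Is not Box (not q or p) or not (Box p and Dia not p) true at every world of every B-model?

Valid in B

Tableau for the negation not (not Box (not q or p) or not (Box p and Dia not p)):
1. not (not Box (not q or p) or not (Box p and Dia not p)), w0
2. Box (not q or p), w0   [neg-or-rule on 1]
3. Box p and Dia not p, w0   [neg-or-rule on 1]
4. Box p, w0   [and-rule on 3]
5. Dia not p, w0   [and-rule on 3]
6. not q or p, w0   [Box-rule on 2 via w0Rw0]
7. p, w0   [Box-rule on 4 via w0Rw0]
8. not p, w1   [Dia-rule on 5: fresh world w1, w0Rw1]
9. not q or p, w1   [Box-rule on 2 via w0Rw1]
10. p, w1   [Box-rule on 4 via w0Rw1]
Accessibility: w0Rw0, w0Rw1, w1Rw0, w1Rw1
Branch closes: p and not p both at w1.
Every branch of the negation's tableau closes; the branch above is one of them.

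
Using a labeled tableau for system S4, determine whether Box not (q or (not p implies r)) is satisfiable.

Yes, satisfiable

1. Box not (q or (not p implies r)), w0
2. not (q or (not p implies r)), w0
3. not q, w0
4. not (not p implies r), w0
5. not p, w0
6. not r, w0
Accessibility: w0Rw0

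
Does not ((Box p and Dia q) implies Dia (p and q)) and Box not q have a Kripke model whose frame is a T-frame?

1. not ((Box p and Dia q) implies Dia (p and q)) and Box not q, 0
2. not ((Box p and Dia q) implies Dia (p and q)), 0   [and-rule on 1]
3. Box not q, 0   [and-rule on 1]
4. Box p and Dia q, 0   [neg-implies-rule on 2]
5. not Dia (p and q), 0   [neg-implies-rule on 2]
6. Box p, 0   [and-rule on 4]
7. Dia q, 0   [and-rule on 4]
8. not q, 0   [Box-rule on 3 via 0R0]
9. not (p and q), 0   [neg-Dia-rule on 5 via 0R0]
10. p, 0   [Box-rule on 6 via 0R0]
11. q, 1   [Dia-rule on 7: fresh world 1, 0R1]
12. not q, 1   [Box-rule on 3 via 0R1]
Accessibility: 0R0, 0R1, 1R1
Branch closes: q and not q both at 1.
(One branch shown.) All branches close.

No, unsatisfiable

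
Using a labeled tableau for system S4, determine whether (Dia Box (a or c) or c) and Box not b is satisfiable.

1. (Dia Box (a or c) or c) and Box not b, 0
2. Dia Box (a or c) or c, 0
3. Box not b, 0
4. not b, 0
5. c, 0
Accessibility: 0R0

Satisfiable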